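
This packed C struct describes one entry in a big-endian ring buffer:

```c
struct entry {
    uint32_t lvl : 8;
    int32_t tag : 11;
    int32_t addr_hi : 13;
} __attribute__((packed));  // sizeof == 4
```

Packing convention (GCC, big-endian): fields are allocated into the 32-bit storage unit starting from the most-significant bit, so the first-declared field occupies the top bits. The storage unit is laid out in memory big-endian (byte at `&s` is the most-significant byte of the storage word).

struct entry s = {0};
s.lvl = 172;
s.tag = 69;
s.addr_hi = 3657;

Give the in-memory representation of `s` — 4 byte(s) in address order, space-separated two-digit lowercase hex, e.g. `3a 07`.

ac 08 ae 49

lvl (8b) val=172 bits=0xac at bit 24: 0xac000000
tag (11b) val=69 bits=0x45 at bit 13: 0xac08a000
addr_hi (13b) val=3657 bits=0xe49 at bit 0: 0xac08ae49
word = 0xac08ae49 → big-endian bytes:
  [0]=0xac  [1]=0x08  [2]=0xae  [3]=0x49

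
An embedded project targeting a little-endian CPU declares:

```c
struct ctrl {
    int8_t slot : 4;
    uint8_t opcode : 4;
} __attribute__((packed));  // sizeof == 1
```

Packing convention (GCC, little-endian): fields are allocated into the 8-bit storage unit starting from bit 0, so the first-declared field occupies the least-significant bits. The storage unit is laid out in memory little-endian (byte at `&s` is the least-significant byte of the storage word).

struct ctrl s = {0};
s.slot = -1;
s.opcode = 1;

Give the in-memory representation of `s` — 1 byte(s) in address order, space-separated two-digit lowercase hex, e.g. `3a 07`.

1f

[0+:4] slot=-1 & 0xf = 0xf; word=0x0f
[4+:4] opcode=1 & 0xf = 0x1; word=0x1f
word = 0x1f → little-endian bytes:
  [0]=0x1f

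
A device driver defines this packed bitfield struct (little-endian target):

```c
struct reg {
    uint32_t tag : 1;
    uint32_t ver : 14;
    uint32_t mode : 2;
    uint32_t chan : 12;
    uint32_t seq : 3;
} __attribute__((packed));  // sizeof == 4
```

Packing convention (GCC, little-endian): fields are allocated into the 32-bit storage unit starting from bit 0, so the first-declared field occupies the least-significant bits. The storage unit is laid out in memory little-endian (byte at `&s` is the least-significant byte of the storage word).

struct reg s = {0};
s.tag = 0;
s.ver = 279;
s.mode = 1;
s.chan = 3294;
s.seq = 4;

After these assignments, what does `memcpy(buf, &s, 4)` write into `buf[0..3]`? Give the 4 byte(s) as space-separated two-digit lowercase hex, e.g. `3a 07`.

2e 82 bc 99

tag (1b) val=0 bits=0x0 at bit 0: 0x00000000
ver (14b) val=279 bits=0x117 at bit 1: 0x0000022e
mode (2b) val=1 bits=0x1 at bit 15: 0x0000822e
chan (12b) val=3294 bits=0xcde at bit 17: 0x19bc822e
seq (3b) val=4 bits=0x4 at bit 29: 0x99bc822e
word = 0x99bc822e → little-endian bytes:
  [0]=0x2e  [1]=0x82  [2]=0xbc  [3]=0x99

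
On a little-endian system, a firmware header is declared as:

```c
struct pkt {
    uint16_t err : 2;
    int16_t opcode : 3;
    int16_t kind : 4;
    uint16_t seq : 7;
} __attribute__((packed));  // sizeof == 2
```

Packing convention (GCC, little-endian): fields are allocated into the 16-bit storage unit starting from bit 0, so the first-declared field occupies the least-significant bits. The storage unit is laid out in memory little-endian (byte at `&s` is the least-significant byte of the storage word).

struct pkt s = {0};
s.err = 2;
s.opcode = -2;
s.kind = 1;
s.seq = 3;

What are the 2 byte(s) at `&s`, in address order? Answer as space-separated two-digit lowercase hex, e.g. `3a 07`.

3a 06

err:2 = 2 → 0x2 << 0 → word 0x0002
opcode:3 = -2 → 0x6 << 2 → word 0x001a
kind:4 = 1 → 0x1 << 5 → word 0x003a
seq:7 = 3 → 0x3 << 9 → word 0x063a
word = 0x063a → little-endian bytes:
  [0]=0x3a  [1]=0x06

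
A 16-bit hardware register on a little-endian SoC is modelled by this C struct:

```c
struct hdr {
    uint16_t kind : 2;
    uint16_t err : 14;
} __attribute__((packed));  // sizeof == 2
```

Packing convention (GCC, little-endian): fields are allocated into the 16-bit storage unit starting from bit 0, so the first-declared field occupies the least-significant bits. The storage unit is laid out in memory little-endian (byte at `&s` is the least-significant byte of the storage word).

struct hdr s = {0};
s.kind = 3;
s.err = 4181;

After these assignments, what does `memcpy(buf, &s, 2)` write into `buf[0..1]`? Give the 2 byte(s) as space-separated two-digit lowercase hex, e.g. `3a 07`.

[0+:2] kind=3 & 0x3 = 0x3; word=0x0003
[2+:14] err=4181 & 0x3fff = 0x1055; word=0x4157
word = 0x4157 → little-endian bytes:
  [0]=0x57  [1]=0x41

57 41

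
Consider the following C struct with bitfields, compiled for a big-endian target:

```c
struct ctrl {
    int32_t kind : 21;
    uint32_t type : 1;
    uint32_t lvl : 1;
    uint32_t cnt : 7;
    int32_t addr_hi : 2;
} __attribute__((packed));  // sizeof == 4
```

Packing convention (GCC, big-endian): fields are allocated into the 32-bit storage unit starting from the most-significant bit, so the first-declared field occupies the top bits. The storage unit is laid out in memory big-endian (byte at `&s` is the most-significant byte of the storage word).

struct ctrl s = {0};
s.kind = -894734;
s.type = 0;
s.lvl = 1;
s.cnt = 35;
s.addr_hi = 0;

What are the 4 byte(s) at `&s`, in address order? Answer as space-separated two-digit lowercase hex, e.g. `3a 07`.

92 c7 92 8c

[11+:21] kind=-894734 & 0x1fffff = 0x1258f2; word=0x92c79000
[10+:1] type=0 & 0x1 = 0x0; word=0x92c79000
[9+:1] lvl=1 & 0x1 = 0x1; word=0x92c79200
[2+:7] cnt=35 & 0x7f = 0x23; word=0x92c7928c
[0+:2] addr_hi=0 & 0x3 = 0x0; word=0x92c7928c
word = 0x92c7928c → big-endian bytes:
  [0]=0x92  [1]=0xc7  [2]=0x92  [3]=0x8c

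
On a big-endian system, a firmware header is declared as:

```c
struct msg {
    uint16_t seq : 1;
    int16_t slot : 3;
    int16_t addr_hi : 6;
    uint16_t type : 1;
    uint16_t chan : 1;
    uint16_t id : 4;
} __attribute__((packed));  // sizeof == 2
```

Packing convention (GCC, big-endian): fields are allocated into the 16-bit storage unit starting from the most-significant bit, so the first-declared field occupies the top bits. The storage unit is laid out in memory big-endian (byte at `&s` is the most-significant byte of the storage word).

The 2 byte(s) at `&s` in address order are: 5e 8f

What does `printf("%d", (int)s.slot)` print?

[0]=0x5e [1]=0x8f (big-endian) → word 0x5e8f
seq [15+:1] = (word>>15) & 0x1 = 0
slot [12+:3] = (word>>12) & 0x7 = 5  ←
addr_hi [6+:6] = (word>>6) & 0x3f = 58
type [5+:1] = (word>>5) & 0x1 = 0
chan [4+:1] = (word>>4) & 0x1 = 0
id [0+:4] = (word>>0) & 0xf = 15
slot signed 3b, MSB=1: 5 - 8 = -3

-3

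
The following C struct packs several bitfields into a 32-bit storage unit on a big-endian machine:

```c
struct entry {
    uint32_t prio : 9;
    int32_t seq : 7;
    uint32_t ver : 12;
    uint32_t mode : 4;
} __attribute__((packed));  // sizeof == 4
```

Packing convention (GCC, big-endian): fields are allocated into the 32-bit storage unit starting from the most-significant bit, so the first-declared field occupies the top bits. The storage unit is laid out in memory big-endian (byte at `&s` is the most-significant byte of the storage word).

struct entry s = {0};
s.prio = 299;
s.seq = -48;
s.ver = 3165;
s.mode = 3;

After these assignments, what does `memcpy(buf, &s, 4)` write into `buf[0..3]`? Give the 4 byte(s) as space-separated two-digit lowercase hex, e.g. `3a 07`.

prio (9b) val=299 bits=0x12b at bit 23: 0x95800000
seq (7b) val=-48 bits=0x50 at bit 16: 0x95d00000
ver (12b) val=3165 bits=0xc5d at bit 4: 0x95d0c5d0
mode (4b) val=3 bits=0x3 at bit 0: 0x95d0c5d3
word = 0x95d0c5d3 → big-endian bytes:
  [0]=0x95  [1]=0xd0  [2]=0xc5  [3]=0xd3

95 d0 c5 d3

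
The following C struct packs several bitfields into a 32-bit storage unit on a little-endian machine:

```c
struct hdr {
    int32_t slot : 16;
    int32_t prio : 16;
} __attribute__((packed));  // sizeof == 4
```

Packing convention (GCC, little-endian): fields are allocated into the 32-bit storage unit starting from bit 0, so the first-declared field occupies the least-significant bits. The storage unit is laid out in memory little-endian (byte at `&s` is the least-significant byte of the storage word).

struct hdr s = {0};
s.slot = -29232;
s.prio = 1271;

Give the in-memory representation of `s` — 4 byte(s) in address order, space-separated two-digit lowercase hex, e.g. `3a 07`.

slot (16b) val=-29232 bits=0x8dd0 at bit 0: 0x00008dd0
prio (16b) val=1271 bits=0x4f7 at bit 16: 0x04f78dd0
word = 0x04f78dd0 → little-endian bytes:
  [0]=0xd0  [1]=0x8d  [2]=0xf7  [3]=0x04

d0 8d f7 04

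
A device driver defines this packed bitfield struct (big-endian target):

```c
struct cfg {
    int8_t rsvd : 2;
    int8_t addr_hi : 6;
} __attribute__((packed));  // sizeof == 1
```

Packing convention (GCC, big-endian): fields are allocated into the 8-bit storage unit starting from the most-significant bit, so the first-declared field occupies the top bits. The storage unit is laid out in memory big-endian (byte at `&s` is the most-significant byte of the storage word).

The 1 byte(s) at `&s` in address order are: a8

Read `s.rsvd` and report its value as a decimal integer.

[0]=0xa8 (big-endian) → word 0xa8
rsvd [6+:2] = (word>>6) & 0x3 = 2  ←
addr_hi [0+:6] = (word>>0) & 0x3f = 40
rsvd signed 2b, MSB=1: 2 - 4 = -2

-2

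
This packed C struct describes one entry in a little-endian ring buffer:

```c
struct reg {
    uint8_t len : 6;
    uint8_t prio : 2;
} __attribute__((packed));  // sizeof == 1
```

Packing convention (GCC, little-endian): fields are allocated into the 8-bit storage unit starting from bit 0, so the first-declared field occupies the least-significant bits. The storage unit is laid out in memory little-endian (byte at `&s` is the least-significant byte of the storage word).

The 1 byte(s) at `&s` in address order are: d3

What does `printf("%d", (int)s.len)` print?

[0]=0xd3 (little-endian) → word 0xd3
len [0+:6] = (word>>0) & 0x3f = 19  ←
prio [6+:2] = (word>>6) & 0x3 = 3

19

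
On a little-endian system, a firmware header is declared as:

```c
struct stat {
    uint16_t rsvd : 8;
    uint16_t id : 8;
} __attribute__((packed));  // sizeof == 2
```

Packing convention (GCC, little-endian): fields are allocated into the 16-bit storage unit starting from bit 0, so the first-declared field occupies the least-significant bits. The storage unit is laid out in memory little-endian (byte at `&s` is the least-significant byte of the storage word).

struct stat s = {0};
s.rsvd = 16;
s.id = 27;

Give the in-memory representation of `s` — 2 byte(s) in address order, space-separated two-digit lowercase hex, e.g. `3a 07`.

rsvd (8b) val=16 bits=0x10 at bit 0: 0x0010
id (8b) val=27 bits=0x1b at bit 8: 0x1b10
word = 0x1b10 → little-endian bytes:
  [0]=0x10  [1]=0x1b

10 1b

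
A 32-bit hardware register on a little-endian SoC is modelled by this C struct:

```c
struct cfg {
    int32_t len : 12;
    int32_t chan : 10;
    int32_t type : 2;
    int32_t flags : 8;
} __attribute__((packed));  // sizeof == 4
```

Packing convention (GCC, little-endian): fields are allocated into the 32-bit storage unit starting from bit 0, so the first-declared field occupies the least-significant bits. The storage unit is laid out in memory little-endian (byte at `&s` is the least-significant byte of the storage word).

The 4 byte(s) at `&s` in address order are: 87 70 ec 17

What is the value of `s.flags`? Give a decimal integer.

23

[0]=0x87 [1]=0x70 [2]=0xec [3]=0x17 (little-endian) → word 0x17ec7087
len [0+:12] = (word>>0) & 0xfff = 135
chan [12+:10] = (word>>12) & 0x3ff = 711
type [22+:2] = (word>>22) & 0x3 = 3
flags [24+:8] = (word>>24) & 0xff = 23  ←
flags signed 8b, MSB=0: value = 23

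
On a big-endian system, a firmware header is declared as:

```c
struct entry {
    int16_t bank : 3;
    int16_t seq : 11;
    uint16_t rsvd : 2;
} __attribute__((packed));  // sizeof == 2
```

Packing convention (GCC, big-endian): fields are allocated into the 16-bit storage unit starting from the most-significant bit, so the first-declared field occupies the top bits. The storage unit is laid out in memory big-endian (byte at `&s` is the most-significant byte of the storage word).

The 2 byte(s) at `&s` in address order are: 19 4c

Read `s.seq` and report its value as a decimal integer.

[0]=0x19 [1]=0x4c (big-endian) → word 0x194c
bank [13+:3] = (word>>13) & 0x7 = 0
seq [2+:11] = (word>>2) & 0x7ff = 1619  ←
rsvd [0+:2] = (word>>0) & 0x3 = 0
seq signed 11b, MSB=1: 1619 - 2048 = -429

-429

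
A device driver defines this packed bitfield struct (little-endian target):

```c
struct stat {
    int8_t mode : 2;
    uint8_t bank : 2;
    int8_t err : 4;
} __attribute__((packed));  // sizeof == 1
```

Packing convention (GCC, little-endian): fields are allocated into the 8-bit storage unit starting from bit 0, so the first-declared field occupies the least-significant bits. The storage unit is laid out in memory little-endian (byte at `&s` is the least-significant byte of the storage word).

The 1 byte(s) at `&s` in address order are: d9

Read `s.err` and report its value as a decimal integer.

-3

[0]=0xd9 (little-endian) → word 0xd9
mode [0+:2] = (word>>0) & 0x3 = 1
bank [2+:2] = (word>>2) & 0x3 = 2
err [4+:4] = (word>>4) & 0xf = 13  ←
err signed 4b, MSB=1: 13 - 16 = -3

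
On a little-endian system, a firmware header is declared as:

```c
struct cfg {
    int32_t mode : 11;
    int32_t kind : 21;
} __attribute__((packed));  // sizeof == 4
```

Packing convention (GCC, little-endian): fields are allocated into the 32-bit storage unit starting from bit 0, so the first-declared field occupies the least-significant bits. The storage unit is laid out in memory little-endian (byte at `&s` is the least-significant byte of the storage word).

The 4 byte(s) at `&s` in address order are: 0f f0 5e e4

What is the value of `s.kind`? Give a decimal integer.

-226338

[0]=0x0f [1]=0xf0 [2]=0x5e [3]=0xe4 (little-endian) → word 0xe45ef00f
mode [0+:11] = (word>>0) & 0x7ff = 15
kind [11+:21] = (word>>11) & 0x1fffff = 1870814  ←
kind signed 21b, MSB=1: 1870814 - 2097152 = -226338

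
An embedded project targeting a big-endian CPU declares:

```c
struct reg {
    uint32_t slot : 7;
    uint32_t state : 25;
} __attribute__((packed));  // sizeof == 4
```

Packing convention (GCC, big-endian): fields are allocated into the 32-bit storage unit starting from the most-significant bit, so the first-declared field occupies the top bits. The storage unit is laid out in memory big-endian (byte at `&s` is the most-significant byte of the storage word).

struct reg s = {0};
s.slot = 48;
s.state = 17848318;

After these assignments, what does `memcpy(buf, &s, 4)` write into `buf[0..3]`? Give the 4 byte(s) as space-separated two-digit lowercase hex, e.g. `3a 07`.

slot:7 = 48 → 0x30 << 25 → word 0x60000000
state:25 = 17848318 → 0x11057fe << 0 → word 0x611057fe
word = 0x611057fe → big-endian bytes:
  [0]=0x61  [1]=0x10  [2]=0x57  [3]=0xfe

61 10 57 fe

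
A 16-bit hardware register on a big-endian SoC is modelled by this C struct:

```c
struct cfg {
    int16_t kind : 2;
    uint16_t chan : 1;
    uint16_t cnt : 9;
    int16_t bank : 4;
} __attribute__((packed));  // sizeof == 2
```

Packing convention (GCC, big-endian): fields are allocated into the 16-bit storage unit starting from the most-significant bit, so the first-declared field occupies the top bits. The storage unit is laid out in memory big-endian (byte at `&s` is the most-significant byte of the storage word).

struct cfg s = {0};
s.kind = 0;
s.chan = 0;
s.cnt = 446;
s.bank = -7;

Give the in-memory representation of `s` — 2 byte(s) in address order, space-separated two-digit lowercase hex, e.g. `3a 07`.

1b e9

[14+:2] kind=0 & 0x3 = 0x0; word=0x0000
[13+:1] chan=0 & 0x1 = 0x0; word=0x0000
[4+:9] cnt=446 & 0x1ff = 0x1be; word=0x1be0
[0+:4] bank=-7 & 0xf = 0x9; word=0x1be9
word = 0x1be9 → big-endian bytes:
  [0]=0x1b  [1]=0xe9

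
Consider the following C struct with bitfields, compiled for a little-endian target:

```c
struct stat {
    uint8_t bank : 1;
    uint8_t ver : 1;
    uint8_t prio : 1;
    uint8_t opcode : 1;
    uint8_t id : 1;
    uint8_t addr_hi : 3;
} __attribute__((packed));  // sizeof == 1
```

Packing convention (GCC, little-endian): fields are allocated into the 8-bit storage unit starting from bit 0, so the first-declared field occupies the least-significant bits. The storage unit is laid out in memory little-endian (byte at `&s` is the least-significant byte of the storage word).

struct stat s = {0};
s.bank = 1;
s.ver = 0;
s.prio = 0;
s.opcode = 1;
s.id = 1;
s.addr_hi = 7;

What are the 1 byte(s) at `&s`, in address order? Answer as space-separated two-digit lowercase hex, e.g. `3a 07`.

f9

bank (1b) val=1 bits=0x1 at bit 0: 0x01
ver (1b) val=0 bits=0x0 at bit 1: 0x01
prio (1b) val=0 bits=0x0 at bit 2: 0x01
opcode (1b) val=1 bits=0x1 at bit 3: 0x09
id (1b) val=1 bits=0x1 at bit 4: 0x19
addr_hi (3b) val=7 bits=0x7 at bit 5: 0xf9
word = 0xf9 → little-endian bytes:
  [0]=0xf9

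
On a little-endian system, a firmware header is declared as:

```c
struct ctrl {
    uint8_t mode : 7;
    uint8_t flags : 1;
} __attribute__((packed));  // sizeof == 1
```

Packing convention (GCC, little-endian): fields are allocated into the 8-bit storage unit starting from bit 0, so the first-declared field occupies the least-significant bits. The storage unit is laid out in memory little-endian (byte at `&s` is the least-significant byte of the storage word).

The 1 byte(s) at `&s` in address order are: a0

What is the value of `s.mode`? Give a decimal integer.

[0]=0xa0 (little-endian) → word 0xa0
mode [0+:7] = (word>>0) & 0x7f = 32  ←
flags [7+:1] = (word>>7) & 0x1 = 1

32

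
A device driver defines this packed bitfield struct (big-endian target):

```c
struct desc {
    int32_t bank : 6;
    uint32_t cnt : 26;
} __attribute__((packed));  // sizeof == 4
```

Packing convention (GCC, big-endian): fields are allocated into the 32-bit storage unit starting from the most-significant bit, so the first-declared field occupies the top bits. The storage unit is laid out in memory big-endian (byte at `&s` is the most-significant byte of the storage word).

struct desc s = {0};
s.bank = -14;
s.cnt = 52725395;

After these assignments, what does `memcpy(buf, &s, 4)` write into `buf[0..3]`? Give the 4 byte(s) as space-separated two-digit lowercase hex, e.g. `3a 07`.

cb 24 86 93

bank (6b) val=-14 bits=0x32 at bit 26: 0xc8000000
cnt (26b) val=52725395 bits=0x3248693 at bit 0: 0xcb248693
word = 0xcb248693 → big-endian bytes:
  [0]=0xcb  [1]=0x24  [2]=0x86  [3]=0x93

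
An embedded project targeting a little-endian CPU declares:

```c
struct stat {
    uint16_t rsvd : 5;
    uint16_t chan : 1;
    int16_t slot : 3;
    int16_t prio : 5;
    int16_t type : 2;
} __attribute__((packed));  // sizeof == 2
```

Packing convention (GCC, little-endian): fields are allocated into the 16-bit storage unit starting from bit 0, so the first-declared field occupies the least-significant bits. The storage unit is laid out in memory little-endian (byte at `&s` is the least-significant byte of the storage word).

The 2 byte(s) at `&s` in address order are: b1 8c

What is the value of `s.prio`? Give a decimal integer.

[0]=0xb1 [1]=0x8c (little-endian) → word 0x8cb1
rsvd [0+:5] = (word>>0) & 0x1f = 17
chan [5+:1] = (word>>5) & 0x1 = 1
slot [6+:3] = (word>>6) & 0x7 = 2
prio [9+:5] = (word>>9) & 0x1f = 6  ←
type [14+:2] = (word>>14) & 0x3 = 2
prio signed 5b, MSB=0: value = 6

6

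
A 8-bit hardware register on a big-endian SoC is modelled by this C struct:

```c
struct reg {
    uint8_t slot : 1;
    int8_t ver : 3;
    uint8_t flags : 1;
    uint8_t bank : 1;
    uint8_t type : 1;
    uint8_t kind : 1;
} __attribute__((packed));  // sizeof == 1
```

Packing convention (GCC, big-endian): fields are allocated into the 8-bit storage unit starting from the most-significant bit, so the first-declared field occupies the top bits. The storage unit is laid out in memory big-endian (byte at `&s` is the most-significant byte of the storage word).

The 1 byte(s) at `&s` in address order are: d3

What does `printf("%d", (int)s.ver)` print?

[0]=0xd3 (big-endian) → word 0xd3
slot [7+:1] = (word>>7) & 0x1 = 1
ver [4+:3] = (word>>4) & 0x7 = 5  ←
flags [3+:1] = (word>>3) & 0x1 = 0
bank [2+:1] = (word>>2) & 0x1 = 0
type [1+:1] = (word>>1) & 0x1 = 1
kind [0+:1] = (word>>0) & 0x1 = 1
ver signed 3b, MSB=1: 5 - 8 = -3

-3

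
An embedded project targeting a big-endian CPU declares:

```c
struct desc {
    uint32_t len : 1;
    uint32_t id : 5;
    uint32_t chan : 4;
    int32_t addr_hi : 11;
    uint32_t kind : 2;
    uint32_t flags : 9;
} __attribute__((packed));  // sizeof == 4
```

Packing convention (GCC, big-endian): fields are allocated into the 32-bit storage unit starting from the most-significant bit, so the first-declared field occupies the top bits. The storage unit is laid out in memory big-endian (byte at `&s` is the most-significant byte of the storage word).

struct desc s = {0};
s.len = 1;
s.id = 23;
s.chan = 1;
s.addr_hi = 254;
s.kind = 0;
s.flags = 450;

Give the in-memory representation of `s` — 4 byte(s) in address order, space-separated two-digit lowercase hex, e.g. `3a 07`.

len (1b) val=1 bits=0x1 at bit 31: 0x80000000
id (5b) val=23 bits=0x17 at bit 26: 0xdc000000
chan (4b) val=1 bits=0x1 at bit 22: 0xdc400000
addr_hi (11b) val=254 bits=0xfe at bit 11: 0xdc47f000
kind (2b) val=0 bits=0x0 at bit 9: 0xdc47f000
flags (9b) val=450 bits=0x1c2 at bit 0: 0xdc47f1c2
word = 0xdc47f1c2 → big-endian bytes:
  [0]=0xdc  [1]=0x47  [2]=0xf1  [3]=0xc2

dc 47 f1 c2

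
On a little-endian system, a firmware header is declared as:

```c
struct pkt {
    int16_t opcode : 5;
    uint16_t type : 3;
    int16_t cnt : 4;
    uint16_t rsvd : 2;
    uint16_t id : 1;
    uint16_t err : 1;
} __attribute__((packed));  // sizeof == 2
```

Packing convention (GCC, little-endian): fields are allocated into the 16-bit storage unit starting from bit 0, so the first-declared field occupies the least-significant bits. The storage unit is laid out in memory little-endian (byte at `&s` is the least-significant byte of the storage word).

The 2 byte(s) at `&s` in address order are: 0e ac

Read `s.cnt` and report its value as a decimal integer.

[0]=0x0e [1]=0xac (little-endian) → word 0xac0e
opcode [0+:5] = (word>>0) & 0x1f = 14
type [5+:3] = (word>>5) & 0x7 = 0
cnt [8+:4] = (word>>8) & 0xf = 12  ←
rsvd [12+:2] = (word>>12) & 0x3 = 2
id [14+:1] = (word>>14) & 0x1 = 0
err [15+:1] = (word>>15) & 0x1 = 1
cnt signed 4b, MSB=1: 12 - 16 = -4

-4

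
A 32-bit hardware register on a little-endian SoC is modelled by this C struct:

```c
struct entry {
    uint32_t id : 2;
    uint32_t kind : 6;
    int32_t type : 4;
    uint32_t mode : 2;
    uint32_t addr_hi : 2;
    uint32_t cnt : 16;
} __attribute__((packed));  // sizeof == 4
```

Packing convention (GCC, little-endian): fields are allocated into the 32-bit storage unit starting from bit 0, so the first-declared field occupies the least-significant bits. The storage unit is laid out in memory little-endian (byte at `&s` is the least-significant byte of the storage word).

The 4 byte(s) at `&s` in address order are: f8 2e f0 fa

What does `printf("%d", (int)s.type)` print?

[0]=0xf8 [1]=0x2e [2]=0xf0 [3]=0xfa (little-endian) → word 0xfaf02ef8
id:2 @ bit 0 → (0xfaf02ef8>>0)&0x3 = 0x0
kind:6 @ bit 2 → (0xfaf02ef8>>2)&0x3f = 0x3e
type:4 @ bit 8 → (0xfaf02ef8>>8)&0xf = 0xe  ←
mode:2 @ bit 12 → (0xfaf02ef8>>12)&0x3 = 0x2
addr_hi:2 @ bit 14 → (0xfaf02ef8>>14)&0x3 = 0x0
cnt:16 @ bit 16 → (0xfaf02ef8>>16)&0xffff = 0xfaf0
type signed 4b, MSB=1: 14 - 16 = -2

-2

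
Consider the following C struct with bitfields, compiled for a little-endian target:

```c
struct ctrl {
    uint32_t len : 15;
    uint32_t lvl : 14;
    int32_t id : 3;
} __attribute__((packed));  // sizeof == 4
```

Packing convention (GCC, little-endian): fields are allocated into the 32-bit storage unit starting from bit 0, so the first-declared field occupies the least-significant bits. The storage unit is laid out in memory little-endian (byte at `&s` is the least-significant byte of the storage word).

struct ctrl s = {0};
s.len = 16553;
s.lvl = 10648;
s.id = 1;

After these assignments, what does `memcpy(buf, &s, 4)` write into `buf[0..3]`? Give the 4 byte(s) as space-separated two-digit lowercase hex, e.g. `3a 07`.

len (15b) val=16553 bits=0x40a9 at bit 0: 0x000040a9
lvl (14b) val=10648 bits=0x2998 at bit 15: 0x14cc40a9
id (3b) val=1 bits=0x1 at bit 29: 0x34cc40a9
word = 0x34cc40a9 → little-endian bytes:
  [0]=0xa9  [1]=0x40  [2]=0xcc  [3]=0x34

a9 40 cc 34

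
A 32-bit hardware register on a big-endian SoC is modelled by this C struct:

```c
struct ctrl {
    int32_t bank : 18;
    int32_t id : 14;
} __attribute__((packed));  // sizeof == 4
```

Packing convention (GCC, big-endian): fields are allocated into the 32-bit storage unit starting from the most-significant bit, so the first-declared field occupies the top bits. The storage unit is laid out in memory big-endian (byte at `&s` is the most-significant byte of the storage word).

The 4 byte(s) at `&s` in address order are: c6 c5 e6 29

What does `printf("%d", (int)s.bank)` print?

-58601

[0]=0xc6 [1]=0xc5 [2]=0xe6 [3]=0x29 (big-endian) → word 0xc6c5e629
bank:18 @ bit 14 → (0xc6c5e629>>14)&0x3ffff = 0x31b17  ←
id:14 @ bit 0 → (0xc6c5e629>>0)&0x3fff = 0x2629
bank signed 18b, MSB=1: 203543 - 262144 = -58601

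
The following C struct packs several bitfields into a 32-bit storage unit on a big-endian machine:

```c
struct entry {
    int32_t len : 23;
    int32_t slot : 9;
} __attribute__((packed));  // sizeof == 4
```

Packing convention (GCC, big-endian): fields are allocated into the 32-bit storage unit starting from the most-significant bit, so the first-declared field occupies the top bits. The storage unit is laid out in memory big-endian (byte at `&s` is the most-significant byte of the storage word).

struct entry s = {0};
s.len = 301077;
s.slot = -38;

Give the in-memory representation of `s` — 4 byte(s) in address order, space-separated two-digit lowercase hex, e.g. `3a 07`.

[9+:23] len=301077 & 0x7fffff = 0x49815; word=0x09302a00
[0+:9] slot=-38 & 0x1ff = 0x1da; word=0x09302bda
word = 0x09302bda → big-endian bytes:
  [0]=0x09  [1]=0x30  [2]=0x2b  [3]=0xda

09 30 2b da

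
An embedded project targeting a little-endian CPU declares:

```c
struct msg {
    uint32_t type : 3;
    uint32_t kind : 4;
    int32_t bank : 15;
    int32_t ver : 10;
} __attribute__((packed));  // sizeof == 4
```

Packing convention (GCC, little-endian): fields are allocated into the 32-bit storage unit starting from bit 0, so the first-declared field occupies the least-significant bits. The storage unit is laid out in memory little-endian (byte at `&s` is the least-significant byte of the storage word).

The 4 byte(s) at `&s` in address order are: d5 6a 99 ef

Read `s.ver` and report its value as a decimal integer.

-66

[0]=0xd5 [1]=0x6a [2]=0x99 [3]=0xef (little-endian) → word 0xef996ad5
type:3 @ bit 0 → (0xef996ad5>>0)&0x7 = 0x5
kind:4 @ bit 3 → (0xef996ad5>>3)&0xf = 0xa
bank:15 @ bit 7 → (0xef996ad5>>7)&0x7fff = 0x32d5
ver:10 @ bit 22 → (0xef996ad5>>22)&0x3ff = 0x3be  ←
ver signed 10b, MSB=1: 958 - 1024 = -66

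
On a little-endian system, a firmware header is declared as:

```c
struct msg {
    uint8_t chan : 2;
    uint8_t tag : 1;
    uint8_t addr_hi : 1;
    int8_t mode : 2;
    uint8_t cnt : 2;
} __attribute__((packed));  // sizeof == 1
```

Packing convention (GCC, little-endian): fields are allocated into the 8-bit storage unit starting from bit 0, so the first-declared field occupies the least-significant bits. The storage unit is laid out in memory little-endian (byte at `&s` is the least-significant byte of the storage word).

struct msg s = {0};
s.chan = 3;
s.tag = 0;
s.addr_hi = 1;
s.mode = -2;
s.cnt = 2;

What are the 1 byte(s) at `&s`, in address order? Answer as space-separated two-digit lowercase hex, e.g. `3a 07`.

ab

chan (2b) val=3 bits=0x3 at bit 0: 0x03
tag (1b) val=0 bits=0x0 at bit 2: 0x03
addr_hi (1b) val=1 bits=0x1 at bit 3: 0x0b
mode (2b) val=-2 bits=0x2 at bit 4: 0x2b
cnt (2b) val=2 bits=0x2 at bit 6: 0xab
word = 0xab → little-endian bytes:
  [0]=0xab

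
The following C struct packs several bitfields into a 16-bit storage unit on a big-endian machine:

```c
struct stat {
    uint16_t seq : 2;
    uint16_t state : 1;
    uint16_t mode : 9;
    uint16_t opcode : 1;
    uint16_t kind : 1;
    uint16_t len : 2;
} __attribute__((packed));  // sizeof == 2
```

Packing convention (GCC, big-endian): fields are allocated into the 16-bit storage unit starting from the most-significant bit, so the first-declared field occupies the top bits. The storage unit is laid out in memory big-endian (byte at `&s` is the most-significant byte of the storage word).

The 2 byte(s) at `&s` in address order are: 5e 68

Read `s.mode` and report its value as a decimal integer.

[0]=0x5e [1]=0x68 (big-endian) → word 0x5e68
seq:2 @ bit 14 → (0x5e68>>14)&0x3 = 0x1
state:1 @ bit 13 → (0x5e68>>13)&0x1 = 0x0
mode:9 @ bit 4 → (0x5e68>>4)&0x1ff = 0x1e6  ←
opcode:1 @ bit 3 → (0x5e68>>3)&0x1 = 0x1
kind:1 @ bit 2 → (0x5e68>>2)&0x1 = 0x0
len:2 @ bit 0 → (0x5e68>>0)&0x3 = 0x0

486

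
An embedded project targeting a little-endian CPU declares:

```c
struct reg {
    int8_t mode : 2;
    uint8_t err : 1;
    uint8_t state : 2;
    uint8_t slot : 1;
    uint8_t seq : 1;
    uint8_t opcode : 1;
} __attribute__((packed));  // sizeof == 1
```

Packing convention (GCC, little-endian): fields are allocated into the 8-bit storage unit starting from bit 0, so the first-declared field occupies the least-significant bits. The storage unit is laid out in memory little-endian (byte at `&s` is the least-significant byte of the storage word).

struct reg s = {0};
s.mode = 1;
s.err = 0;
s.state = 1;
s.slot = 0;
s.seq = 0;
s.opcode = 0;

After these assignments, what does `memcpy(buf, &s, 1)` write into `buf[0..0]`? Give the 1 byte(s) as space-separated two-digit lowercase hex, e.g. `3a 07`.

[0+:2] mode=1 & 0x3 = 0x1; word=0x01
[2+:1] err=0 & 0x1 = 0x0; word=0x01
[3+:2] state=1 & 0x3 = 0x1; word=0x09
[5+:1] slot=0 & 0x1 = 0x0; word=0x09
[6+:1] seq=0 & 0x1 = 0x0; word=0x09
[7+:1] opcode=0 & 0x1 = 0x0; word=0x09
word = 0x09 → little-endian bytes:
  [0]=0x09

09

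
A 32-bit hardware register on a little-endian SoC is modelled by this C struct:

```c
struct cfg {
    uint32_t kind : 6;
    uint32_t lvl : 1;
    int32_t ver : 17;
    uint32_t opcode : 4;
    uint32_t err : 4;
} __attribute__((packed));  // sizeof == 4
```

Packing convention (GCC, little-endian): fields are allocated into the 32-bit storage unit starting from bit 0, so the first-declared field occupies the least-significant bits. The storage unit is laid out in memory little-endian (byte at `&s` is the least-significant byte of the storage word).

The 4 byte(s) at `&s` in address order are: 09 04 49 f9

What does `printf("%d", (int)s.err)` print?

15

[0]=0x09 [1]=0x04 [2]=0x49 [3]=0xf9 (little-endian) → word 0xf9490409
kind [0+:6] = (word>>0) & 0x3f = 9
lvl [6+:1] = (word>>6) & 0x1 = 0
ver [7+:17] = (word>>7) & 0x1ffff = 37384
opcode [24+:4] = (word>>24) & 0xf = 9
err [28+:4] = (word>>28) & 0xf = 15  ←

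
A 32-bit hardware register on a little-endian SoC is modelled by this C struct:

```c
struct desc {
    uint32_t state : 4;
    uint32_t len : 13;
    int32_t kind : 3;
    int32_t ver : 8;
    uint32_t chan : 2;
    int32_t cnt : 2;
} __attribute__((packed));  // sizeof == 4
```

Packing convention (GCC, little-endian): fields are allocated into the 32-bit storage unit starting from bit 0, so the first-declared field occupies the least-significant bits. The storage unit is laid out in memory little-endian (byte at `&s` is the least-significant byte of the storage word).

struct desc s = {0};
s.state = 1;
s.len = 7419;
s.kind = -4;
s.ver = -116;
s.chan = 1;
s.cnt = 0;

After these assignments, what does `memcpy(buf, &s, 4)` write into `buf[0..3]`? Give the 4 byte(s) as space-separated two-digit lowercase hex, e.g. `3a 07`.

b1 cf c9 18

[0+:4] state=1 & 0xf = 0x1; word=0x00000001
[4+:13] len=7419 & 0x1fff = 0x1cfb; word=0x0001cfb1
[17+:3] kind=-4 & 0x7 = 0x4; word=0x0009cfb1
[20+:8] ver=-116 & 0xff = 0x8c; word=0x08c9cfb1
[28+:2] chan=1 & 0x3 = 0x1; word=0x18c9cfb1
[30+:2] cnt=0 & 0x3 = 0x0; word=0x18c9cfb1
word = 0x18c9cfb1 → little-endian bytes:
  [0]=0xb1  [1]=0xcf  [2]=0xc9  [3]=0x18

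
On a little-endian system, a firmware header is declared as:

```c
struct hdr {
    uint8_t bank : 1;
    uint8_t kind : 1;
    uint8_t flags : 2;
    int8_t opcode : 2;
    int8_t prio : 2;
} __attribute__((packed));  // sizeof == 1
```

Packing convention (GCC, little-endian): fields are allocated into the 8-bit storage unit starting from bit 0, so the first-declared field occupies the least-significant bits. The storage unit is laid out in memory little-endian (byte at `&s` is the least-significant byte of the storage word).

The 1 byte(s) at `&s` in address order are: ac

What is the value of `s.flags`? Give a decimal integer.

3

[0]=0xac (little-endian) → word 0xac
bank:1 @ bit 0 → (0xac>>0)&0x1 = 0x0
kind:1 @ bit 1 → (0xac>>1)&0x1 = 0x0
flags:2 @ bit 2 → (0xac>>2)&0x3 = 0x3  ←
opcode:2 @ bit 4 → (0xac>>4)&0x3 = 0x2
prio:2 @ bit 6 → (0xac>>6)&0x3 = 0x2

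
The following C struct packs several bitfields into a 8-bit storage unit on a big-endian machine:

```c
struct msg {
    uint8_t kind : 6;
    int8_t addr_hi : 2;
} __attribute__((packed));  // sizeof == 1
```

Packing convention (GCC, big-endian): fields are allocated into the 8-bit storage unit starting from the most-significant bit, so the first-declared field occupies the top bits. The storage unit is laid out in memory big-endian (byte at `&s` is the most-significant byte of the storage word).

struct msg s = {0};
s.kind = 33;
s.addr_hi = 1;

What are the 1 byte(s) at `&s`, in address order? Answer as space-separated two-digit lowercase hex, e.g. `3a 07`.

kind (6b) val=33 bits=0x21 at bit 2: 0x84
addr_hi (2b) val=1 bits=0x1 at bit 0: 0x85
word = 0x85 → big-endian bytes:
  [0]=0x85

85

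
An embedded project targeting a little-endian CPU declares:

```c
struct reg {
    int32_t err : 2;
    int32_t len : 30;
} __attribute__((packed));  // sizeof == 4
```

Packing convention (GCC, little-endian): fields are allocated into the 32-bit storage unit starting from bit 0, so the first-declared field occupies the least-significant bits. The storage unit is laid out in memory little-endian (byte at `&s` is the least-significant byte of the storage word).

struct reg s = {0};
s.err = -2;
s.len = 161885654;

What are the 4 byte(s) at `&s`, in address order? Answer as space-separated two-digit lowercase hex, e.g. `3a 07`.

5a b7 98 26

[0+:2] err=-2 & 0x3 = 0x2; word=0x00000002
[2+:30] len=161885654 & 0x3fffffff = 0x9a62dd6; word=0x2698b75a
word = 0x2698b75a → little-endian bytes:
  [0]=0x5a  [1]=0xb7  [2]=0x98  [3]=0x26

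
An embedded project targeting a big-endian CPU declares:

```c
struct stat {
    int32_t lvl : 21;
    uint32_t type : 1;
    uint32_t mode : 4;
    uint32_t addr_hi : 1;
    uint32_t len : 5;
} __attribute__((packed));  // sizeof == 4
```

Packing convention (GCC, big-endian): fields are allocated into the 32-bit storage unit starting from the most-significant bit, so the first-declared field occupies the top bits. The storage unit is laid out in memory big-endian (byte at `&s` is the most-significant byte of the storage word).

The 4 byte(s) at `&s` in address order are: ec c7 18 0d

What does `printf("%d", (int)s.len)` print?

[0]=0xec [1]=0xc7 [2]=0x18 [3]=0x0d (big-endian) → word 0xecc7180d
lvl [11+:21] = (word>>11) & 0x1fffff = 1939683
type [10+:1] = (word>>10) & 0x1 = 0
mode [6+:4] = (word>>6) & 0xf = 0
addr_hi [5+:1] = (word>>5) & 0x1 = 0
len [0+:5] = (word>>0) & 0x1f = 13  ←

13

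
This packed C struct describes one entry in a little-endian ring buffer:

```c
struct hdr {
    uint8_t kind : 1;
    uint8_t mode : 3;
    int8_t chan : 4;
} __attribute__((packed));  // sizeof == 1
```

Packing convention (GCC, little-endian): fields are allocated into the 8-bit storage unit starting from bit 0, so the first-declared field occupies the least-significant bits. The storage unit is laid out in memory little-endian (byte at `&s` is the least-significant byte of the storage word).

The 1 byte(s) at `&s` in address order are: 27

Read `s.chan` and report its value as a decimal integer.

2

[0]=0x27 (little-endian) → word 0x27
kind [0+:1] = (word>>0) & 0x1 = 1
mode [1+:3] = (word>>1) & 0x7 = 3
chan [4+:4] = (word>>4) & 0xf = 2  ←
chan signed 4b, MSB=0: value = 2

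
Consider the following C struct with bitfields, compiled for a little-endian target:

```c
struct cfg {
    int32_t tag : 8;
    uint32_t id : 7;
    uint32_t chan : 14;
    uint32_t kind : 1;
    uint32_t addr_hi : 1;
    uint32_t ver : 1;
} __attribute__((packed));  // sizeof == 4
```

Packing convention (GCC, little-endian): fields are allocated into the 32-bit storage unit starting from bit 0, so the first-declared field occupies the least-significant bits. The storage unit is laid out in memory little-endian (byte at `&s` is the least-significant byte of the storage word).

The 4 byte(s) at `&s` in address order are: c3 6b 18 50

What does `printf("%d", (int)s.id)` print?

107

[0]=0xc3 [1]=0x6b [2]=0x18 [3]=0x50 (little-endian) → word 0x50186bc3
tag:8 @ bit 0 → (0x50186bc3>>0)&0xff = 0xc3
id:7 @ bit 8 → (0x50186bc3>>8)&0x7f = 0x6b  ←
chan:14 @ bit 15 → (0x50186bc3>>15)&0x3fff = 0x2030
kind:1 @ bit 29 → (0x50186bc3>>29)&0x1 = 0x0
addr_hi:1 @ bit 30 → (0x50186bc3>>30)&0x1 = 0x1
ver:1 @ bit 31 → (0x50186bc3>>31)&0x1 = 0x0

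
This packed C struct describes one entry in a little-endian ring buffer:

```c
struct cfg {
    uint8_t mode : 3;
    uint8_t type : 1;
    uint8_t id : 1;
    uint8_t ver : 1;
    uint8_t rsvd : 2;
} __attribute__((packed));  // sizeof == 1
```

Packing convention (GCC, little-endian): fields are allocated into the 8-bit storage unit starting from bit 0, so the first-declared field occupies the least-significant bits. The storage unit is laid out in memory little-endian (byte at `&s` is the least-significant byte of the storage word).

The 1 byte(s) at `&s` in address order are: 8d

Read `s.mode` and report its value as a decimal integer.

[0]=0x8d (little-endian) → word 0x8d
mode [0+:3] = (word>>0) & 0x7 = 5  ←
type [3+:1] = (word>>3) & 0x1 = 1
id [4+:1] = (word>>4) & 0x1 = 0
ver [5+:1] = (word>>5) & 0x1 = 0
rsvd [6+:2] = (word>>6) & 0x3 = 2

5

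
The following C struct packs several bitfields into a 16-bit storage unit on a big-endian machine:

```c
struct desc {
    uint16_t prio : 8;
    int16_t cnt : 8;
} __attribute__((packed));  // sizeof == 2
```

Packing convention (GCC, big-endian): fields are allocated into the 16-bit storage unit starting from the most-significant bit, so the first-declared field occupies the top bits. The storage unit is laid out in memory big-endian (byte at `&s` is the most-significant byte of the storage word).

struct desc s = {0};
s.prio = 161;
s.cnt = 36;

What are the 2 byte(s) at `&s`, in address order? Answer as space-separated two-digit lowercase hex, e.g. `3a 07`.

a1 24

prio (8b) val=161 bits=0xa1 at bit 8: 0xa100
cnt (8b) val=36 bits=0x24 at bit 0: 0xa124
word = 0xa124 → big-endian bytes:
  [0]=0xa1  [1]=0x24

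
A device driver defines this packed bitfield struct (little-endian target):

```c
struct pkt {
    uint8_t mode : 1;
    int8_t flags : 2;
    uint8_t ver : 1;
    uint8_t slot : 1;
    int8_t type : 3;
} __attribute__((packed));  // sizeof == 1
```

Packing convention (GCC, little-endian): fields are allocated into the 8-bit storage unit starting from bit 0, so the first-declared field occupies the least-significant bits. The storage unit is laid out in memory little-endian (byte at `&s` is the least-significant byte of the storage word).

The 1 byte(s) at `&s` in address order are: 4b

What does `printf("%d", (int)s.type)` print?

[0]=0x4b (little-endian) → word 0x4b
mode:1 @ bit 0 → (0x4b>>0)&0x1 = 0x1
flags:2 @ bit 1 → (0x4b>>1)&0x3 = 0x1
ver:1 @ bit 3 → (0x4b>>3)&0x1 = 0x1
slot:1 @ bit 4 → (0x4b>>4)&0x1 = 0x0
type:3 @ bit 5 → (0x4b>>5)&0x7 = 0x2  ←
type signed 3b, MSB=0: value = 2

2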